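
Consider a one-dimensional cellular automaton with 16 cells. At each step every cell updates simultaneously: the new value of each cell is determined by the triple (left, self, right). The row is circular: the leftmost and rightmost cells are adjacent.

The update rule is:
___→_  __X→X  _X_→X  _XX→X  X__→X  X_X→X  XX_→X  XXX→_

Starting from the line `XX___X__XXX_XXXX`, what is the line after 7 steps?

X_XXXX__XX__XXXX

step 1: _XX_XXXXX_XXX___
step 2: XXXXX___XXX_XX__
step 3: X___XX_XX_XXXXXX
step 4: XX_XXXXXXXX_____
step 5: XXXX______XX___X
step 6: ___XX____XXXX_XX
step 7: X_XXXX__XX__XXXX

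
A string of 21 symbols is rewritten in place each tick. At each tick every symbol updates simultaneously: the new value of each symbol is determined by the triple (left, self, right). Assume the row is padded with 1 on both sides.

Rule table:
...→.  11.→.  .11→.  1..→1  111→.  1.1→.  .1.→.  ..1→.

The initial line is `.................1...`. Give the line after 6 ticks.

1.................1..
.1.................1.
..1..................
1..1.................
.1..1................
..1..1...............

..1..1...............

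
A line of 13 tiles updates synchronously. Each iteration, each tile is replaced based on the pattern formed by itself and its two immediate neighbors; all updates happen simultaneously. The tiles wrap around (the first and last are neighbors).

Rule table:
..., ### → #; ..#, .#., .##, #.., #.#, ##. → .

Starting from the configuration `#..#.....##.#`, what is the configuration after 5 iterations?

#....###....#

iteration 1: .....###.....
iteration 2: ####..#..####
iteration 3: ###.......###
iteration 4: ##..#####..##
iteration 5: #....###....#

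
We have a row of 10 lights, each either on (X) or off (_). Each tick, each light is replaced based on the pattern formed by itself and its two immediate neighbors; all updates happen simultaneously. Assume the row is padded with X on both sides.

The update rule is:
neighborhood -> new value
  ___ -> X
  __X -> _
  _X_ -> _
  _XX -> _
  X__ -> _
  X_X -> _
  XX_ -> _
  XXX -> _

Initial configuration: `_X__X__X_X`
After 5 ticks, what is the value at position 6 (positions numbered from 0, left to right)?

_

__________
_XXXXXXXX_
__________  (repeats tick 1; period 2)
tick 5: __________
position 6 holds _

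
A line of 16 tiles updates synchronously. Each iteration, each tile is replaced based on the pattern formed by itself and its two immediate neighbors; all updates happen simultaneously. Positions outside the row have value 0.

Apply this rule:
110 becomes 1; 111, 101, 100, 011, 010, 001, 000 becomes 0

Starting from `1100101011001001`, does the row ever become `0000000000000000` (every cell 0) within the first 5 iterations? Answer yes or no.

0100000001000000
0000000000000000
all cells are 0 at iteration 2

yes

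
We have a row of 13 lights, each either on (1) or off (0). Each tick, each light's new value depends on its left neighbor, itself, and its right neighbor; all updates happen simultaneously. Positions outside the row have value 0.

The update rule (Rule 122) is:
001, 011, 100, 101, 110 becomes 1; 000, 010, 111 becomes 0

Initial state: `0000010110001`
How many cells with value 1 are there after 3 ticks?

tick 1: 0000101111010
tick 2: 0001011001101
tick 3: 0010111111110
count of 1: 9

9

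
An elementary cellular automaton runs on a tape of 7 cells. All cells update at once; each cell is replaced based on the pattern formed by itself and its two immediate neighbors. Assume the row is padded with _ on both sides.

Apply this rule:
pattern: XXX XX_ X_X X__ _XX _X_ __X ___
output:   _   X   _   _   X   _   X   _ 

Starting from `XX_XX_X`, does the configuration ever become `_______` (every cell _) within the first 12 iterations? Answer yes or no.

no

iteration 1: XX_XX__
iteration 2: XX_XX__  (fixed point — unchanged through iteration 12)
iteration 12 is XX_XX__, still not uniform _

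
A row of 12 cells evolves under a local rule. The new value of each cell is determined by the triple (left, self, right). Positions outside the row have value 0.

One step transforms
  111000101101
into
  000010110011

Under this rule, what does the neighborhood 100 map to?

0

At position 3 the neighborhood is 100; the next row has 0 there.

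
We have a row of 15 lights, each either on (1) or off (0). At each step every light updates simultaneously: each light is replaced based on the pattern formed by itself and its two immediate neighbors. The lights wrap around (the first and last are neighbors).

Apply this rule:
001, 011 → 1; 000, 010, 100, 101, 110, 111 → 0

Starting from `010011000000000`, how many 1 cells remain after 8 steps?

100110000000000
001100000000001
011000000000010
110000000000100
100000000001001
000000000010011
000000000100110
000000001001100
count of 1: 3

3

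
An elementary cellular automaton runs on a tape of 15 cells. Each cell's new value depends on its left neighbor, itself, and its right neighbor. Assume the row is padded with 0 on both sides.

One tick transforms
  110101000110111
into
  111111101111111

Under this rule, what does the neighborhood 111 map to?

1

At position 13 the neighborhood is 111; the next row has 1 there.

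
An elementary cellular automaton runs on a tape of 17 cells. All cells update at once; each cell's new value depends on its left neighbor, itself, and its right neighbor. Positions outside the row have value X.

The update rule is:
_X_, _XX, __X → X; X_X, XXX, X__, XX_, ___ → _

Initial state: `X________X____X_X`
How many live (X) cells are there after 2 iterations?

iteration 1: ________XX___XX_X
iteration 2: _______XX___XX__X
count of X: 5

5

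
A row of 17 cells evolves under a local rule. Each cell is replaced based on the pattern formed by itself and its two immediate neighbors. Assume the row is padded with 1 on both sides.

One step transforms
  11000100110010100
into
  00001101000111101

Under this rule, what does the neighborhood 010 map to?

1

At position 5 the neighborhood is 010; the next row has 1 there.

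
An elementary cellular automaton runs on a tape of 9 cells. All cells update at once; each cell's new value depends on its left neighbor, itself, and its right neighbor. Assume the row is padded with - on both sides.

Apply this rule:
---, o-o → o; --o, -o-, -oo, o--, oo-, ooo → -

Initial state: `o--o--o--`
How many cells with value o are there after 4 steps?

7

--------o
ooooooo--
--------o  (repeats step 1; period 2)
step 4: ooooooo--
count of o: 7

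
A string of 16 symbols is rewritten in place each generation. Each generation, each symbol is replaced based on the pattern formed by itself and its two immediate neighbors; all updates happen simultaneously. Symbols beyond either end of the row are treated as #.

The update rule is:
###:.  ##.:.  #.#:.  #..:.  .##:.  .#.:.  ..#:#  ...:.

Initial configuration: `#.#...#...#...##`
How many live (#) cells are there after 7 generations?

4

.....#...#...#..
....#...#...#..#
...#...#...#..#.
..#...#...#..#..
.#...#...#..#..#
....#...#..#..#.
...#...#..#..#..
count of #: 4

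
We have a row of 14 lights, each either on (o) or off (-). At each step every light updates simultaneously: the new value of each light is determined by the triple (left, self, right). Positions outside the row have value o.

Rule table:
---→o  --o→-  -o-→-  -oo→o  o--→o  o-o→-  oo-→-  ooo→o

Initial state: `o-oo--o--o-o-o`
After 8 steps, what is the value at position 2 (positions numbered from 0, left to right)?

--o-o--o-----o
o----o--oooo-o
-ooo--o-ooo--o
-oo-o---oo-o-o
-o---oo-o----o
--oo-o---ooo-o
o-o---oo-oo--o
---oo-o--o-o-o
position 2 holds -

-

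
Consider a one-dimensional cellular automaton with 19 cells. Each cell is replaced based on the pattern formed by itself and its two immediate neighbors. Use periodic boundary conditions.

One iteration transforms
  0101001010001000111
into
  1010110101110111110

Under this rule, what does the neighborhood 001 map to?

At position 5 the neighborhood is 001; the next row has 1 there.

1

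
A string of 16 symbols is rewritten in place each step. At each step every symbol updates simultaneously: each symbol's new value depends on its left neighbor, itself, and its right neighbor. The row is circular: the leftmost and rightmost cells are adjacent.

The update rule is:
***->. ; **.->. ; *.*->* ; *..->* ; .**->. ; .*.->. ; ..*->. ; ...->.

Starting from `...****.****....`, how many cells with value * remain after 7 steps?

2

step 1: .......*....*...
step 2: ........*....*..
step 3: .........*....*.
step 4: ..........*....*
step 5: *..........*....
step 6: .*..........*...
step 7: ..*..........*..
count of *: 2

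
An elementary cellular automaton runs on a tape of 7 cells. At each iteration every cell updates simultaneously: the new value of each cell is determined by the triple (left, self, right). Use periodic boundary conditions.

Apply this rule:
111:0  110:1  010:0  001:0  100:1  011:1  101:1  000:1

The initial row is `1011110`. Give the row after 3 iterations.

iteration 1: 0110011
iteration 2: 1111011
iteration 3: 0001110

0001110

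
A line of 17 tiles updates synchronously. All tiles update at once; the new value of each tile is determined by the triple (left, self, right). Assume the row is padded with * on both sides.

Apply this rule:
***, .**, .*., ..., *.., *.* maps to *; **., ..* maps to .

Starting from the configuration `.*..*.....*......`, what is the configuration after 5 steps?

*****.******.****

step 1: ***.*****.******.
step 2: **.*****.******.*
step 3: *.*****.******.**
step 4: .*****.******.***
step 5: *****.******.****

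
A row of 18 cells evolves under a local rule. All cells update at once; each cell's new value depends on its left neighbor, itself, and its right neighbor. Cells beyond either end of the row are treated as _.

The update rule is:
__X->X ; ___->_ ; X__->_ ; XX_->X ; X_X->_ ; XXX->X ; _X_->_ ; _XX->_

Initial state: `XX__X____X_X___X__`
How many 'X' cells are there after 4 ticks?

2

_X_X____X_____X___
X______X_____X____
______X_____X_____
_____X_____X______
count of X: 2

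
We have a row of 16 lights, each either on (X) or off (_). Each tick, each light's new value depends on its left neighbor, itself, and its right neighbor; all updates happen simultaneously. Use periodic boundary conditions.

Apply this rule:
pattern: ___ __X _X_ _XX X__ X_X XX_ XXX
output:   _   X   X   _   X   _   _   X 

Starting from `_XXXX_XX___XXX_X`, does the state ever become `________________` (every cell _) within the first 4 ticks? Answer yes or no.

__XX____X_X_X__X
XX__X__XX_X_XXXX
X_XXXXX___X__XXX
___XXX_X_XXXX_XX
tick 4 is ___XXX_X_XXXX_XX, still not uniform _

no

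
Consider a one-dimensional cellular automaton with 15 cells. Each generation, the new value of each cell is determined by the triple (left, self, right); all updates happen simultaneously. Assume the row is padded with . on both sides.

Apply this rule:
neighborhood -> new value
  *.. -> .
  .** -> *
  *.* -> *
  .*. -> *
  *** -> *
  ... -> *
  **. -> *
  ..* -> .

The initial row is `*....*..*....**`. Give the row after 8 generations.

******..*******

*.**.*..*.**.**
******..*******
******..*******  (fixed point — unchanged through generation 8)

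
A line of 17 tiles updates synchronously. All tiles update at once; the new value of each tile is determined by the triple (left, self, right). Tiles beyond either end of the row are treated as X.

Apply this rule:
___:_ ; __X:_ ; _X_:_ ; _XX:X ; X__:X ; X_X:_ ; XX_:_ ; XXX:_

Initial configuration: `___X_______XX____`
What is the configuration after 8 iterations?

_X__X__X___X_____

X___X______X_X___
_X___X________X__
__X___X________X_
X__X___X_________
_X__X___X________
__X__X___X_______
X__X__X___X______
_X__X__X___X_____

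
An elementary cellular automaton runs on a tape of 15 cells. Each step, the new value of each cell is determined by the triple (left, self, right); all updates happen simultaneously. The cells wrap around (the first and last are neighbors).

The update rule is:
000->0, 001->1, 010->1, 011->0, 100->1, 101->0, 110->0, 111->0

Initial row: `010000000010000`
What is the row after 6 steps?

111000000111000
000100001000101
101110011101101
000001100000000
000010010000000
000111111000000

000111111000000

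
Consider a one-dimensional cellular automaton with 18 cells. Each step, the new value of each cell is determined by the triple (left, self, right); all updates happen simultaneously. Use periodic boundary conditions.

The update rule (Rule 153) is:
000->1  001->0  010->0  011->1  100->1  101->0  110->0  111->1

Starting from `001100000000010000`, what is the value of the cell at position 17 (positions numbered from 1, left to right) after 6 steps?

0

101011111111001111
000011111110101111
111011111100001110
110011111011101100
101011110011001010
000011101010100000
position 17 holds 0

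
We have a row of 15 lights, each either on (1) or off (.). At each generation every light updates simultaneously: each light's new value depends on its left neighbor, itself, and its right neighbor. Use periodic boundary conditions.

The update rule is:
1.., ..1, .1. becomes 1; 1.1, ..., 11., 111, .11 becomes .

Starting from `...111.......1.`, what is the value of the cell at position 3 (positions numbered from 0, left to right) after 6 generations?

..1...1.....111
1111.111...1...
........1.111.1
1......11.....1
.1....1..1...1.
111..111111.111
position 3 holds .

.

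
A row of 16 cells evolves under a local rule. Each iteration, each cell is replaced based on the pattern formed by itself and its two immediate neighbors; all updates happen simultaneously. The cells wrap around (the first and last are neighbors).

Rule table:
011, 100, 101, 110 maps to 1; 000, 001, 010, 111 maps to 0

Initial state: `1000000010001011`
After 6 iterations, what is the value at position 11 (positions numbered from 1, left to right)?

0

iteration 1: 1100000001000110
iteration 2: 1110000000100111
iteration 3: 0011000000010100
iteration 4: 0011100000001010
iteration 5: 0010110000000101
iteration 6: 1001111000000010
position 11 holds 0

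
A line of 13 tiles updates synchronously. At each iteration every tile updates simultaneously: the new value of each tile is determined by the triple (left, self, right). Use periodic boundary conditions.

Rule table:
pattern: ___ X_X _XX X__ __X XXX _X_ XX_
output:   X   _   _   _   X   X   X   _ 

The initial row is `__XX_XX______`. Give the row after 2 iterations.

X__XXXXX_XXXX

iteration 1: XX______XXXXX
iteration 2: X__XXXXX_XXXX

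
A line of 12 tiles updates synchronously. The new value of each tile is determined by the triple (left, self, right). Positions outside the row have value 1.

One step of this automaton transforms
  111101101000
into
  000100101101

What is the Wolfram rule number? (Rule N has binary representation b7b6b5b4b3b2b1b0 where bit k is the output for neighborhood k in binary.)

position 0: 111 → 0  (bit 7 = 0)
position 3: 110 → 1  (bit 6 = 1)
position 4: 101 → 0  (bit 5 = 0)
position 9: 100 → 1  (bit 4 = 1)
position 5: 011 → 0  (bit 3 = 0)
position 8: 010 → 1  (bit 2 = 1)
position 11: 001 → 1  (bit 1 = 1)
position 10: 000 → 0  (bit 0 = 0)
bits b7..b0 = 01010110 = 86

86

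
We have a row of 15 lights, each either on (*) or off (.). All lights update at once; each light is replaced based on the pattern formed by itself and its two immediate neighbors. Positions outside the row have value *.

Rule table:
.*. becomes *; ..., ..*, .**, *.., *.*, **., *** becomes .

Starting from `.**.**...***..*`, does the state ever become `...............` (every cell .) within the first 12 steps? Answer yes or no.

step 1: ...............
all cells are . at step 1

yes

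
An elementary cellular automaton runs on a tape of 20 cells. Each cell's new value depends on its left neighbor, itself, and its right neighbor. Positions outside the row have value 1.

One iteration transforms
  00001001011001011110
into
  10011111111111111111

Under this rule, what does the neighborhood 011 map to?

1

At position 9 the neighborhood is 011; the next row has 1 there.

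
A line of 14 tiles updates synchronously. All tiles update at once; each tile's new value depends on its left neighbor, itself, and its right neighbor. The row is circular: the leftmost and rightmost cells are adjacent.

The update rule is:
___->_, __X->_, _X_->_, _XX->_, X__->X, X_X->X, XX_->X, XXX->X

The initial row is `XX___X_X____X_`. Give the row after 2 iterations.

X_XX___X_X____

_XX___X_X____X
X_XX___X_X____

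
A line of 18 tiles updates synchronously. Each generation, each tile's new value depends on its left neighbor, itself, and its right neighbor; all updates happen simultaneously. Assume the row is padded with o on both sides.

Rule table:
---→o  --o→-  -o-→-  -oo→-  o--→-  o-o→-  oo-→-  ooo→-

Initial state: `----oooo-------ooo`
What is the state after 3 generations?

-oo------ooooo----
----oooo-------oo-
-oo------ooooo----

-oo------ooooo----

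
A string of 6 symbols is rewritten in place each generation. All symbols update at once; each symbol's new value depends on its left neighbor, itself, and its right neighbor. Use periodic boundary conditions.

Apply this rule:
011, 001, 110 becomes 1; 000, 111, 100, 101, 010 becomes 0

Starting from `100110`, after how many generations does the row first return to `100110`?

6

001110
011010
111000
101001
100011
100110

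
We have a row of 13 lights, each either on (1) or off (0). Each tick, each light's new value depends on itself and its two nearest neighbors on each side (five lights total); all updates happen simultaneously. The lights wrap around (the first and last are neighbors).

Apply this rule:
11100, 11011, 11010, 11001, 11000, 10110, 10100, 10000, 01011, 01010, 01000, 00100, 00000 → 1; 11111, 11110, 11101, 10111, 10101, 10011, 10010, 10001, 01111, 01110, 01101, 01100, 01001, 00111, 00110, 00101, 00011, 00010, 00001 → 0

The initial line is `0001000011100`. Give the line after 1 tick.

1001110000111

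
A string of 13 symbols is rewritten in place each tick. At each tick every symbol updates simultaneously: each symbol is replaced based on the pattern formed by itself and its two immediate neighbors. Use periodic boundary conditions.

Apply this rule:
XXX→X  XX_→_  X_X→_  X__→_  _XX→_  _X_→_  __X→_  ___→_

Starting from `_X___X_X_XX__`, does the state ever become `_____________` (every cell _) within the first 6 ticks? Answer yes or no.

_____________
all cells are _ at tick 1

yes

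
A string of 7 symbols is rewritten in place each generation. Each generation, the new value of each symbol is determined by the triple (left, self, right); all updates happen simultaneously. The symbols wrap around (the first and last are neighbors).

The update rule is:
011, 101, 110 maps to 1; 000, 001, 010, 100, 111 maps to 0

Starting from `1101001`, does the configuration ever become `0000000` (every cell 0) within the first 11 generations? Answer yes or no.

0110001
1110000
1010000
0100000
0000000
all cells are 0 at generation 5

yes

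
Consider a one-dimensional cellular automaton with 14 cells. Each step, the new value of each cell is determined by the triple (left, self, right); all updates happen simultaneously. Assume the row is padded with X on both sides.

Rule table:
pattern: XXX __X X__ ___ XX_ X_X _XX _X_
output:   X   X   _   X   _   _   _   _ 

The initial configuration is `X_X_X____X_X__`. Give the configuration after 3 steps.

__XXX____X_X__

______XXX____X
_XXXXX_X__XXX_
__XXX____X_X__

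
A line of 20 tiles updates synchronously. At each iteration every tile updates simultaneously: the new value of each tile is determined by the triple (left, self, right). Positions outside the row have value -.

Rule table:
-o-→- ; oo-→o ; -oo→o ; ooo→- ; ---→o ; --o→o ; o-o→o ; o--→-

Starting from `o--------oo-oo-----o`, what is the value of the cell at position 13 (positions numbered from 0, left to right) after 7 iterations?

o

iteration 1: --oooooooooooo-oooo-
iteration 2: ooo----------ooo--o-
iteration 3: o-o-oooooooooo-o-o--
iteration 4: -o-oo--------oo-o--o
iteration 5: o-ooo-oooooooooo--o-
iteration 6: -oo-ooo--------o-o--
iteration 7: ooooo-o-ooooooo-o--o
position 13 holds o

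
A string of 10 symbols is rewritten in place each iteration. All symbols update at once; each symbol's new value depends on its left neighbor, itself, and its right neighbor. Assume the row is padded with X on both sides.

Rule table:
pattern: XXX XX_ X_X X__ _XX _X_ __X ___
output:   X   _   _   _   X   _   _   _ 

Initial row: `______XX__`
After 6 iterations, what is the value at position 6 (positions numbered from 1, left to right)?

iteration 1: ______X___
iteration 2: __________
iteration 3: __________  (fixed point — unchanged through iteration 6)
position 6 holds _

_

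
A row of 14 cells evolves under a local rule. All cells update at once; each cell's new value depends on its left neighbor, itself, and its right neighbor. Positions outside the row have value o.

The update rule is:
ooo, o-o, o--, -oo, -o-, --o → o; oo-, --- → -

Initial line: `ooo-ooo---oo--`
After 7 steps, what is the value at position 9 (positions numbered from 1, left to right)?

oo-ooo-o-oo-oo
o-ooo-oooo-ooo
-ooo-oooo-oooo
ooo-oooo-ooooo
oo-oooo-oooooo
o-oooo-ooooooo
-oooo-oooooooo
position 9 holds o

o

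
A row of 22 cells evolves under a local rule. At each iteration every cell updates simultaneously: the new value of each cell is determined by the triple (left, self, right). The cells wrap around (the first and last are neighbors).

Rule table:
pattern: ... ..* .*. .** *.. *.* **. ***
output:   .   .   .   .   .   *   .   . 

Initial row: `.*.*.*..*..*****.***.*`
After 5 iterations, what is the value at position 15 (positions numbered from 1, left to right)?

.

*.*.*...........*...*.
.*.*.................*
*.*...................
.*....................
......................
position 15 holds .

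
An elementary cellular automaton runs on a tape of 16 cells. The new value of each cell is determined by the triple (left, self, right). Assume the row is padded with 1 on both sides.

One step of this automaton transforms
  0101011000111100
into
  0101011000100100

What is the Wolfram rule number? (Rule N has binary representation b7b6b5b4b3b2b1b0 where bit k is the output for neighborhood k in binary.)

position 11: 111 → 0  (bit 7 = 0)
position 6: 110 → 1  (bit 6 = 1)
position 0: 101 → 0  (bit 5 = 0)
position 7: 100 → 0  (bit 4 = 0)
position 5: 011 → 1  (bit 3 = 1)
position 1: 010 → 1  (bit 2 = 1)
position 9: 001 → 0  (bit 1 = 0)
position 8: 000 → 0  (bit 0 = 0)
bits b7..b0 = 01001100 = 76

76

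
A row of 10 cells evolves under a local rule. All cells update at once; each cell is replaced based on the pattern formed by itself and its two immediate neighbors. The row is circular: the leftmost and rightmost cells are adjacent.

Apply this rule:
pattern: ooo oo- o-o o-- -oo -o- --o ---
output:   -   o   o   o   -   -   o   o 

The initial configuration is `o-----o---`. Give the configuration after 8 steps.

--oo--oo--

step 1: -ooooo-ooo
step 2: o----oo--o
step 3: ooooo-ooo-
step 4: ----oo--oo
step 5: oooo-ooo-o
step 6: ---oo--oo-
step 7: ooo-ooo-oo
step 8: --oo--oo--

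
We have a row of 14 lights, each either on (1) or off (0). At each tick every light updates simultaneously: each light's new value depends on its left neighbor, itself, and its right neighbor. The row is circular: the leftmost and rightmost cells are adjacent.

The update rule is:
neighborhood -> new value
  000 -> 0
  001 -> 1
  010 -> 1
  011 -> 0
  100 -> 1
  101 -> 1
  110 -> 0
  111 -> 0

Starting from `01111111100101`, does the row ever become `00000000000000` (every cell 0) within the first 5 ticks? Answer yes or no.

10000000011111
01000000100000
11100001110000
00010010001001
10111111011111
tick 5 is 10111111011111, still not uniform 0

no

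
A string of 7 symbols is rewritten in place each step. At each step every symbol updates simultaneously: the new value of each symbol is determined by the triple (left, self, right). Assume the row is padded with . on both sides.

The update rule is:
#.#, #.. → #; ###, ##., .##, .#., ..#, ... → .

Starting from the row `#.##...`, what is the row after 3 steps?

...#..#

.#..#..
..#..#.
...#..#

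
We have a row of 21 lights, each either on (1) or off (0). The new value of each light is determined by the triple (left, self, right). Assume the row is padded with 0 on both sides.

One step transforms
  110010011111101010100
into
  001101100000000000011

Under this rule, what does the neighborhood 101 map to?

At position 13 the neighborhood is 101; the next row has 0 there.

0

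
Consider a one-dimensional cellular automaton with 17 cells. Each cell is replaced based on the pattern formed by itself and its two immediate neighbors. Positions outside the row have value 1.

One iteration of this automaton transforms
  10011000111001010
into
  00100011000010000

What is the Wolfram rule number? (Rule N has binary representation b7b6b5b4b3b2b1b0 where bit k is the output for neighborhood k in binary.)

3

position 9: 111 → 0  (bit 7 = 0)
position 0: 110 → 0  (bit 6 = 0)
position 14: 101 → 0  (bit 5 = 0)
position 1: 100 → 0  (bit 4 = 0)
position 3: 011 → 0  (bit 3 = 0)
position 13: 010 → 0  (bit 2 = 0)
position 2: 001 → 1  (bit 1 = 1)
position 6: 000 → 1  (bit 0 = 1)
bits b7..b0 = 00000011 = 3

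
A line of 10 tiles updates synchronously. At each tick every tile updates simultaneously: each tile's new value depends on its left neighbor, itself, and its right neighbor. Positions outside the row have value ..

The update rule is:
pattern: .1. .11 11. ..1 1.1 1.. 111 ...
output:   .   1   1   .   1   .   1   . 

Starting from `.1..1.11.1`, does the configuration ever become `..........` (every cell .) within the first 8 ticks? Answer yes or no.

no

tick 1: .....1111.
tick 2: .....1111.  (fixed point — unchanged through tick 8)
tick 8 is .....1111., still not uniform .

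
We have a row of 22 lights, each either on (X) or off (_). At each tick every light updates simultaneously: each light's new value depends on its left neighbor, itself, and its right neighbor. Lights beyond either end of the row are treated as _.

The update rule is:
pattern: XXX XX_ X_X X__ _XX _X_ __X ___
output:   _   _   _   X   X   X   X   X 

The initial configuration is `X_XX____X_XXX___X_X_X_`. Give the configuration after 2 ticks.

X_X_X_____XXXX____X_X_

tick 1: X_X_XXXXX_X__XXXX_X_XX
tick 2: X_X_X_____XXXX____X_X_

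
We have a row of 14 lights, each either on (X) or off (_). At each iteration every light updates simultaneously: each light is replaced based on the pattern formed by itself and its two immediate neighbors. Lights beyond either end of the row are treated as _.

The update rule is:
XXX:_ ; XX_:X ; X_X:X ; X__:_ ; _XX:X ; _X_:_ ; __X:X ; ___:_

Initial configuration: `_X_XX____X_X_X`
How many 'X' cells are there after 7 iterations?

iteration 1: X_XXX___X_X_X_
iteration 2: _XX_X__X_X_X__
iteration 3: XXXX__X_X_X___
iteration 4: X__X_X_X_X____
iteration 5: __X_X_X_X_____
iteration 6: _X_X_X_X______
iteration 7: X_X_X_X_______
count of X: 4

4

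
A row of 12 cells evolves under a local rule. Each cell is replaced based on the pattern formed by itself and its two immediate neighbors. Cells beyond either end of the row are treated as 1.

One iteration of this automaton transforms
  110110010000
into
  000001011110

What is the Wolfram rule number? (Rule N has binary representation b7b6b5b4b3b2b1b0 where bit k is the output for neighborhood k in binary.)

21

position 0: 111 → 0  (bit 7 = 0)
position 1: 110 → 0  (bit 6 = 0)
position 2: 101 → 0  (bit 5 = 0)
position 5: 100 → 1  (bit 4 = 1)
position 3: 011 → 0  (bit 3 = 0)
position 7: 010 → 1  (bit 2 = 1)
position 6: 001 → 0  (bit 1 = 0)
position 9: 000 → 1  (bit 0 = 1)
bits b7..b0 = 00010101 = 21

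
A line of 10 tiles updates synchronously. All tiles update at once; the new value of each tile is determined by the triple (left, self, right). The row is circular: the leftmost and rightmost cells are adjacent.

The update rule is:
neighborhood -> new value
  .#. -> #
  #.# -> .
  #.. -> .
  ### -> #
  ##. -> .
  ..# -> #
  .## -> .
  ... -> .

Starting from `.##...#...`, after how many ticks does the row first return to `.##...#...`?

#....##...
#...#....#
...##...#.
..#....##.
.##...#...

5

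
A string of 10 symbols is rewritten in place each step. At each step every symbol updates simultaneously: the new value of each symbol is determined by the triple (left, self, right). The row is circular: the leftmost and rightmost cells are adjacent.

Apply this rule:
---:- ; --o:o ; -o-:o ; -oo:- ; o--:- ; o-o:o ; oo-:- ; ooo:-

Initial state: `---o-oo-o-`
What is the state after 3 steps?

--ooo--oo-
-o----o---
oo---oo---

oo---oo---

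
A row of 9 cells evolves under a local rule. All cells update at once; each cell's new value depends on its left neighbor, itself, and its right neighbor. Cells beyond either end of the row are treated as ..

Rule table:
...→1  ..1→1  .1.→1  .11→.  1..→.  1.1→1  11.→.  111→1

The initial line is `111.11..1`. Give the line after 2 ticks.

.1.1...11
1111.11..

1111.11..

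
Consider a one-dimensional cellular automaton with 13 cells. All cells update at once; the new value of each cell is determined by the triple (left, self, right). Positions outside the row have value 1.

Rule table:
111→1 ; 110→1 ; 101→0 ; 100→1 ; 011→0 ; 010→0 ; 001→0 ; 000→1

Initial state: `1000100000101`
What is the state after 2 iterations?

1110011110000
1111001111110

1111001111110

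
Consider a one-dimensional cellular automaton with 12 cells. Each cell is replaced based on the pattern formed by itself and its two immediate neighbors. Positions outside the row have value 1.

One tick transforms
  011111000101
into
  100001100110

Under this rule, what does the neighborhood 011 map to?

At position 1 the neighborhood is 011; the next row has 0 there.

0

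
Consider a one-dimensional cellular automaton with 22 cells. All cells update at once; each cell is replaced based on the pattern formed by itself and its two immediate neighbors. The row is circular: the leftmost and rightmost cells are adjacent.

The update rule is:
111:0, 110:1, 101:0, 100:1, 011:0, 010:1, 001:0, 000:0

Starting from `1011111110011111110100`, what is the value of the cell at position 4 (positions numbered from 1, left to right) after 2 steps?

1000000011000000010110
1100000001100000010010
position 4 holds 0

0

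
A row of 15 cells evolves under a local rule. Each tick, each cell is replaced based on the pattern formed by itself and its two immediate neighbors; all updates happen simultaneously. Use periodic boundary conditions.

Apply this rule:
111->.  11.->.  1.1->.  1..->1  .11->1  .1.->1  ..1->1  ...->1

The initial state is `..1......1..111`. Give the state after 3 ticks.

1111111111111..
1............11
.1111111111111.

.1111111111111.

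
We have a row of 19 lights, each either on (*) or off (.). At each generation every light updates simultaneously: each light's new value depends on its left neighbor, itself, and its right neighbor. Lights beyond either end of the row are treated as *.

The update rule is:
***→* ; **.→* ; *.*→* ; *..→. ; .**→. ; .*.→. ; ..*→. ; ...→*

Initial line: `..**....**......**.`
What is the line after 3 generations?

*....*..*..*.**.*..

generation 1: ...*.**..*.****..**
generation 2: .*..*.*...*.***...*
generation 3: *....*..*..*.**.*..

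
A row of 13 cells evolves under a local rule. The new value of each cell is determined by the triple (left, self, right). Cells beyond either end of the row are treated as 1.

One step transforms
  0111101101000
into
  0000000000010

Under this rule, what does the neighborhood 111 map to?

At position 2 the neighborhood is 111; the next row has 0 there.

0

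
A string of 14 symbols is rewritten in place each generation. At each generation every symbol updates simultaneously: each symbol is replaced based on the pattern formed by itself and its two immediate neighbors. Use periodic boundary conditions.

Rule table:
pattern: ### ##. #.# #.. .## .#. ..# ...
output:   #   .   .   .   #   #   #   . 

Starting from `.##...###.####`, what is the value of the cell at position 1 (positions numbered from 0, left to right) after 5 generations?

#

.#...###..###.
##..###..###..
#..###..###..#
..###..###..##
.###..###..##.
position 1 holds #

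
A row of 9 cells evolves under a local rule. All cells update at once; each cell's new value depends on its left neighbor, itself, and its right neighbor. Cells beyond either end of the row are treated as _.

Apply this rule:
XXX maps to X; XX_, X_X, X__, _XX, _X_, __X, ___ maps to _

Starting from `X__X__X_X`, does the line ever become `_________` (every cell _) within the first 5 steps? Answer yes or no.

step 1: _________
all cells are _ at step 1

yes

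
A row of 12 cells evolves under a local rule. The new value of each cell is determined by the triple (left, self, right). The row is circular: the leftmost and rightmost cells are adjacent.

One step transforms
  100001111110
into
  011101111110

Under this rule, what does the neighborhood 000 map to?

1

At position 2 the neighborhood is 000; the next row has 1 there.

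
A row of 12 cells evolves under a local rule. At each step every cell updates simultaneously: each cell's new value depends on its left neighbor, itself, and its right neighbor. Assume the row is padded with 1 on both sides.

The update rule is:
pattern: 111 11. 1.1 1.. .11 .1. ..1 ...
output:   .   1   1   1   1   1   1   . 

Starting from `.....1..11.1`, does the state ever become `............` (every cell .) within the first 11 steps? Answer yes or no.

1...11111111
11.11.......
.11111.....1
11...11...11
.11.1111.11.
11111..11111
....1111....
1..11..11..1
111111111111
............
all cells are . at step 10

yes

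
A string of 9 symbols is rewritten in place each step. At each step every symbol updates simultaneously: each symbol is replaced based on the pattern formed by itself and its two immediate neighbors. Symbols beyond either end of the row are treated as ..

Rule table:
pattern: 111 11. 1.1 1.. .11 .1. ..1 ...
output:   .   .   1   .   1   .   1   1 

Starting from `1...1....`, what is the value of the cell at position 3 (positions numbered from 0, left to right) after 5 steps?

..11..111
111..11..
1...11..1
..111..1.
111...1..
position 3 holds .

.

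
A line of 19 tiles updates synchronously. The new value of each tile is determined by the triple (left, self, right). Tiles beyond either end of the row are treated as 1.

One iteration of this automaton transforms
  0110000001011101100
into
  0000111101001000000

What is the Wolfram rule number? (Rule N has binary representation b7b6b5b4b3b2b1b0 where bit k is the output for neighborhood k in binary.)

position 12: 111 → 1  (bit 7 = 1)
position 2: 110 → 0  (bit 6 = 0)
position 0: 101 → 0  (bit 5 = 0)
position 3: 100 → 0  (bit 4 = 0)
position 1: 011 → 0  (bit 3 = 0)
position 9: 010 → 1  (bit 2 = 1)
position 8: 001 → 0  (bit 1 = 0)
position 4: 000 → 1  (bit 0 = 1)
bits b7..b0 = 10000101 = 133

133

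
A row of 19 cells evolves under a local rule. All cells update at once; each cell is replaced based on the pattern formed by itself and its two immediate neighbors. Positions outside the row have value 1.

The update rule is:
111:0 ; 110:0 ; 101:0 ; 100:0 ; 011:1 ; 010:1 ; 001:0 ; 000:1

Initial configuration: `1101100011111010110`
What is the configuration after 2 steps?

step 1: 0001001010000010100
step 2: 0101001010111010100

0101001010111010100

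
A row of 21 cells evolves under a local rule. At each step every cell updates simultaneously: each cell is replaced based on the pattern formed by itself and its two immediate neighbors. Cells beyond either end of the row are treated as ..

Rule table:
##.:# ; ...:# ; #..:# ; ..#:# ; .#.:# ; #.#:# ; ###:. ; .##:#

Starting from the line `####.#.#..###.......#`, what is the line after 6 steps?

#..########.#########
####......###.......#
#..########.#########  (repeats step 1; period 2)
step 6: ####......###.......#

####......###.......#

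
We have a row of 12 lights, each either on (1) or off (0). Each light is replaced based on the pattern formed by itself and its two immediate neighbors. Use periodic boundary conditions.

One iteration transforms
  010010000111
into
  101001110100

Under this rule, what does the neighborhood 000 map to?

1

At position 6 the neighborhood is 000; the next row has 1 there.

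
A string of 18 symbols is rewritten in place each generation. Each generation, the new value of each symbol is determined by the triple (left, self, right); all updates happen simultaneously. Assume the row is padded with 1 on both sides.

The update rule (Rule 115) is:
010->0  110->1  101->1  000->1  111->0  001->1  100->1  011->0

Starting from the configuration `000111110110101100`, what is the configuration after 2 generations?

generation 1: 111000011011010111
generation 2: 001111101101101000

001111101101101000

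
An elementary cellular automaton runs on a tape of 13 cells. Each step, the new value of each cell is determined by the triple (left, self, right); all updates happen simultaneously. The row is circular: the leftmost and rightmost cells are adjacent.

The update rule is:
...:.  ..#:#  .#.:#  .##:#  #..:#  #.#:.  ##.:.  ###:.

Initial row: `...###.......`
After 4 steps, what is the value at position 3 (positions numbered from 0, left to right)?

step 1: ..##..#......
step 2: .##.####.....
step 3: ##..#...#....
step 4: #.####.###..#
position 3 holds #

#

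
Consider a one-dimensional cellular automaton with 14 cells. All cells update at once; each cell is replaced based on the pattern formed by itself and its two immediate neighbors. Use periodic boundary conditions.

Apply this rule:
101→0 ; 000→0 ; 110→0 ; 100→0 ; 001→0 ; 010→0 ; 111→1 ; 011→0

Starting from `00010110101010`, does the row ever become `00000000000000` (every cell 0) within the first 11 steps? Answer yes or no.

00000000000000
all cells are 0 at step 1

yes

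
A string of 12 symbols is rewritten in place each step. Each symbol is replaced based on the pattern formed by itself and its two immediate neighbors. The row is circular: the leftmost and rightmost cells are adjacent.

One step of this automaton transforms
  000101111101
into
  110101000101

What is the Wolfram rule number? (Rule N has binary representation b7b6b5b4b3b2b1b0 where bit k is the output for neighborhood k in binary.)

position 6: 111 → 0  (bit 7 = 0)
position 9: 110 → 1  (bit 6 = 1)
position 4: 101 → 0  (bit 5 = 0)
position 0: 100 → 1  (bit 4 = 1)
position 5: 011 → 1  (bit 3 = 1)
position 3: 010 → 1  (bit 2 = 1)
position 2: 001 → 0  (bit 1 = 0)
position 1: 000 → 1  (bit 0 = 1)
bits b7..b0 = 01011101 = 93

93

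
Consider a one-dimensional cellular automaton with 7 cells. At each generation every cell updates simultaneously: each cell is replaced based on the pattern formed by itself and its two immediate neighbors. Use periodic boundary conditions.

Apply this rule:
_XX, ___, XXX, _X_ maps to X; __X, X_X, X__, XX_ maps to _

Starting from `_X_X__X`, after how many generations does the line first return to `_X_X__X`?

1

_X_X__X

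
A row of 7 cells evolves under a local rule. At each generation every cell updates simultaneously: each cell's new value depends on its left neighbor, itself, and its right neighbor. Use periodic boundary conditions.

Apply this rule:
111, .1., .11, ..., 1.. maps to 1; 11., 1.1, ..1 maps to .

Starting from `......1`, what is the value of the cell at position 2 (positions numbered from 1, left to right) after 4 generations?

1

11111.1
1111..1
111.1.1
11..1.1
position 2 holds 1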